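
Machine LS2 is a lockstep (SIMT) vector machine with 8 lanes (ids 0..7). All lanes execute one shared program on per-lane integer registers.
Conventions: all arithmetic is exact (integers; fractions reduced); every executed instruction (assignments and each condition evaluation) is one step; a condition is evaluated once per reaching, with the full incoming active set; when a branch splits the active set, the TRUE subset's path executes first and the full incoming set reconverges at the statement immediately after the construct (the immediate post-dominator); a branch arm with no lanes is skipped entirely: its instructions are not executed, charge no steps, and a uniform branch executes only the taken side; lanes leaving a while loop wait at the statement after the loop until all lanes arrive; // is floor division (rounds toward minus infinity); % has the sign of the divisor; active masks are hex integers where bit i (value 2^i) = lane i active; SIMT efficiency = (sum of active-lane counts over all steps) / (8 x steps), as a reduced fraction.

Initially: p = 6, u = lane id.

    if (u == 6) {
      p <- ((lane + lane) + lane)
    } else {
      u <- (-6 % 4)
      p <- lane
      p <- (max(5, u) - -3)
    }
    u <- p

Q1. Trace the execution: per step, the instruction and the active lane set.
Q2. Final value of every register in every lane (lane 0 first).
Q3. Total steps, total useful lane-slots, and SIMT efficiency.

step 0: eval (u == 6)                0xff
step 1: p <- ((lane + lane) + lane)  0x40
step 2: u <- (-6 % 4)                0xbf
step 3: p <- lane                    0xbf
step 4: p <- (max(5, u) - -3)        0xbf
step 5: u <- p                       0xff

Answer: 6 steps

p: 8,8,8,8,8,8,18,8
u: 8,8,8,8,8,8,18,8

steps = 6; useful = 38; efficiency = 38/48 = 19/24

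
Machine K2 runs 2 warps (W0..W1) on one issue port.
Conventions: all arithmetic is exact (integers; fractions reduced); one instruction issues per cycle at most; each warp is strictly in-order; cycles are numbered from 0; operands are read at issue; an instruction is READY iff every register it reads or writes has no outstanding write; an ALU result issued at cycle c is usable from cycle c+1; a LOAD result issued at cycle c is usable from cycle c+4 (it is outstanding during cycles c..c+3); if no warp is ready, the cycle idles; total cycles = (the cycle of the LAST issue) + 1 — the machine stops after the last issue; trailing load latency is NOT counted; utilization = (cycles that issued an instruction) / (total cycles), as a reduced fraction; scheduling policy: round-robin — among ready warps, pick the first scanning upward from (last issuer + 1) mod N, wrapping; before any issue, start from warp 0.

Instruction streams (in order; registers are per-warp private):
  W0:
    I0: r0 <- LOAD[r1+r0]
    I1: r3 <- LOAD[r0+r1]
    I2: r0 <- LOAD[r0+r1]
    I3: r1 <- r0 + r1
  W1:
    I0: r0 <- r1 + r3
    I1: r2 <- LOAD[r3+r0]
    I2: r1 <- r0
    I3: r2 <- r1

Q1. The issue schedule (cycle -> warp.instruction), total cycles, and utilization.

cycle 0: W0.I0
cycle 1: W1.I0
cycle 2: W1.I1
cycle 3: W1.I2
cycle 4: W0.I1
cycle 5: W0.I2
cycle 6: W1.I3
cycle 7: idle
cycle 8: idle
cycle 9: W0.I3

Answer: 10 cycles, utilization 4/5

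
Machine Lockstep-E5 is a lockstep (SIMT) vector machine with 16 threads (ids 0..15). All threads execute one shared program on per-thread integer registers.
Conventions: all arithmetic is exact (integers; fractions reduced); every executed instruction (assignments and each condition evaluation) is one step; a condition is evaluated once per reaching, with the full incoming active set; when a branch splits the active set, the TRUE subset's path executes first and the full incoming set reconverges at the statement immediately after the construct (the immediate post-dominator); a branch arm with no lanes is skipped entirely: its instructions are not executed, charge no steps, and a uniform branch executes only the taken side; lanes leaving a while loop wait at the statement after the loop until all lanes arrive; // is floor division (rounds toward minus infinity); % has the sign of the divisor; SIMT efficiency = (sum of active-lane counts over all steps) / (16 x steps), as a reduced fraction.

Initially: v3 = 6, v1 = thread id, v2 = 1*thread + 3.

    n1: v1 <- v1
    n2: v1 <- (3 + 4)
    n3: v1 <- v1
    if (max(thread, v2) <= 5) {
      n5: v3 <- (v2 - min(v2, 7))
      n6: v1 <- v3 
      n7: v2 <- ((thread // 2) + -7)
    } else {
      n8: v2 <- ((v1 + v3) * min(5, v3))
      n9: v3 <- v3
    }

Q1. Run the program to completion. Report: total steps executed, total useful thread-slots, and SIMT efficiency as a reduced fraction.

Answer: 9 steps, 99 useful, 11/16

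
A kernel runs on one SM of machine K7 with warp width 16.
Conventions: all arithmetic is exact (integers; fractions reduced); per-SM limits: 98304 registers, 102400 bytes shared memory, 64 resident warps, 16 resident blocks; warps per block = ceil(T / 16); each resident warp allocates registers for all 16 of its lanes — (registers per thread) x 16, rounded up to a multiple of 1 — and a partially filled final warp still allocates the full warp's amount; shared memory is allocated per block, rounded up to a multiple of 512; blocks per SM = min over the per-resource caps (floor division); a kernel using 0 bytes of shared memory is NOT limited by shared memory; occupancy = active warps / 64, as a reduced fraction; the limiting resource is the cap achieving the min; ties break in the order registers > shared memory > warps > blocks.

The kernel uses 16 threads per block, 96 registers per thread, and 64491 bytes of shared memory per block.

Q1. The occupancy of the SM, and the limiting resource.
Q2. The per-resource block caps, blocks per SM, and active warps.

Answer: occupancy 1/64, limited by shared memory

registers: 64 blocks
shared memory: 1 block
warps: 64 blocks
blocks: 16 blocks

Answer: 1 block, 1 active warp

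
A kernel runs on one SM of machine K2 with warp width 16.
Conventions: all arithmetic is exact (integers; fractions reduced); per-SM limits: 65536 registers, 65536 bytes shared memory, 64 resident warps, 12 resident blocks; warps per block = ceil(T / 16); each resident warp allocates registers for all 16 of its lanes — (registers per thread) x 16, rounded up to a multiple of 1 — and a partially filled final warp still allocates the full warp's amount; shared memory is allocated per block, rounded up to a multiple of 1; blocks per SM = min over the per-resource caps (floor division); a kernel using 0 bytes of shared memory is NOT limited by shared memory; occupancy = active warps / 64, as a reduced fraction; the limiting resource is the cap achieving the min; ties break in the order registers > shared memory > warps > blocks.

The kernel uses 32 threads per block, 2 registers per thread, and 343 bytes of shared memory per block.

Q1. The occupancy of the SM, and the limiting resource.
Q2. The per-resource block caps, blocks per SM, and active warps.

Answer: occupancy 3/8, limited by blocks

registers: 1024 blocks
shared memory: 191 blocks
warps: 32 blocks
blocks: 12 blocks

Answer: 12 blocks, 24 active warps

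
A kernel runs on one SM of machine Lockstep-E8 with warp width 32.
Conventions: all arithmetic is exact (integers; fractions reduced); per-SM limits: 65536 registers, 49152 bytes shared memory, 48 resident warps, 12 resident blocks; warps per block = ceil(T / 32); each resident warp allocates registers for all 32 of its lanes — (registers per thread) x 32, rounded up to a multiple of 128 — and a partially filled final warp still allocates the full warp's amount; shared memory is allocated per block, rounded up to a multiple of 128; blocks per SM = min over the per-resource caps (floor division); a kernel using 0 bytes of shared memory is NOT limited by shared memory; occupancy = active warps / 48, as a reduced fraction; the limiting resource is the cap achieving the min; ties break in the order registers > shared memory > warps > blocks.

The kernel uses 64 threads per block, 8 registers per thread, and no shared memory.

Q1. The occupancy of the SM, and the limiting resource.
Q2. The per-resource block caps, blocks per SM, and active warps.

Answer: occupancy 1/2, limited by blocks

registers: 128 blocks
shared memory: no limit (kernel uses none)
warps: 24 blocks
blocks: 12 blocks

Answer: 12 blocks, 24 active warps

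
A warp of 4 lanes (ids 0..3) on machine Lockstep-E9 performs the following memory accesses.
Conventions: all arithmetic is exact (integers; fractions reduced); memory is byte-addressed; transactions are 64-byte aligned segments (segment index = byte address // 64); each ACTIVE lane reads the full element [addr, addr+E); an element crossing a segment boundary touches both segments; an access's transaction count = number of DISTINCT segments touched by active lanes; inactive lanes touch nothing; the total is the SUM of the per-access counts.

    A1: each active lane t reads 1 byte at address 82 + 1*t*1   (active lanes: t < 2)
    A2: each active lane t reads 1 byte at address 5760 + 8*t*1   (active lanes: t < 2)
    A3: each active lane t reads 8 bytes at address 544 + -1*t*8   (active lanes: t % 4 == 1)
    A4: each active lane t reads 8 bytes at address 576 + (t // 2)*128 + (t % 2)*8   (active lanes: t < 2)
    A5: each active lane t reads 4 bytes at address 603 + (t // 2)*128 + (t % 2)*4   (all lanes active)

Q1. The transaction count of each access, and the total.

A1: 1 transaction
A2: 1 transaction
A3: 1 transaction
A4: 1 transaction
A5: 2 transactions

Answer: 1,1,1,1,2; total 6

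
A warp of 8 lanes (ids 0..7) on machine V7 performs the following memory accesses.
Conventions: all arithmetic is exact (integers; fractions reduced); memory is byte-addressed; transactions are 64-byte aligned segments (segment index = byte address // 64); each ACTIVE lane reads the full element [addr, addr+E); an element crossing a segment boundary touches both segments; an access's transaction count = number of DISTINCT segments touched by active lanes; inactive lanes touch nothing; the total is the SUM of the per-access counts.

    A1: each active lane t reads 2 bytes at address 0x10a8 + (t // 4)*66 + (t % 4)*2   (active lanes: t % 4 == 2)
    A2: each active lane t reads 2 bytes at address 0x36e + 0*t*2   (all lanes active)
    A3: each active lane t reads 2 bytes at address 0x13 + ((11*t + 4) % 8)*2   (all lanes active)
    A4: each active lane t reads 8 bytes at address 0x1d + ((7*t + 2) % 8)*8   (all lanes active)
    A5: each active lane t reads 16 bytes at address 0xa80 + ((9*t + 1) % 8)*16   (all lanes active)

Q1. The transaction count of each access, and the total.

A1: 2 transactions
A2: 1 transaction
A3: 1 transaction
A4: 2 transactions
A5: 2 transactions

Answer: 2,1,1,2,2; total 8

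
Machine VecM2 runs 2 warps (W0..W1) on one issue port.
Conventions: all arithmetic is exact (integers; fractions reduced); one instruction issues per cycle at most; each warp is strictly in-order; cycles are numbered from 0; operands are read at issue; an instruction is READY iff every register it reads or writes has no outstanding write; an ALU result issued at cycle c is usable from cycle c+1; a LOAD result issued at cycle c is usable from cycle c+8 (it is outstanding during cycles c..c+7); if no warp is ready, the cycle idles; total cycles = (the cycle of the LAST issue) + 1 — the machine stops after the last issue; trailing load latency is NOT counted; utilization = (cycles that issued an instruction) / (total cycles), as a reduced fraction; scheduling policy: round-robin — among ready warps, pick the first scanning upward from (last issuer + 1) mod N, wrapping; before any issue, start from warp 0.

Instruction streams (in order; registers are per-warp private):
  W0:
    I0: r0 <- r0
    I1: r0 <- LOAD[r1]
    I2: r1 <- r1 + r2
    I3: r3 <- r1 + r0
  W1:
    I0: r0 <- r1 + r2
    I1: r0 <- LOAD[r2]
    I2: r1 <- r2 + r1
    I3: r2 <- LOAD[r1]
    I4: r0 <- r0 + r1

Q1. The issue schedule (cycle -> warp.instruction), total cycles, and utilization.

cycle 0: W0.I0
cycle 1: W1.I0
cycle 2: W0.I1
cycle 3: W1.I1
cycle 4: W0.I2
cycle 5: W1.I2
cycle 6: W1.I3
cycle 7: idle
cycle 8: idle
cycle 9: idle
cycle 10: W0.I3
cycle 11: W1.I4

Answer: 12 cycles, utilization 3/4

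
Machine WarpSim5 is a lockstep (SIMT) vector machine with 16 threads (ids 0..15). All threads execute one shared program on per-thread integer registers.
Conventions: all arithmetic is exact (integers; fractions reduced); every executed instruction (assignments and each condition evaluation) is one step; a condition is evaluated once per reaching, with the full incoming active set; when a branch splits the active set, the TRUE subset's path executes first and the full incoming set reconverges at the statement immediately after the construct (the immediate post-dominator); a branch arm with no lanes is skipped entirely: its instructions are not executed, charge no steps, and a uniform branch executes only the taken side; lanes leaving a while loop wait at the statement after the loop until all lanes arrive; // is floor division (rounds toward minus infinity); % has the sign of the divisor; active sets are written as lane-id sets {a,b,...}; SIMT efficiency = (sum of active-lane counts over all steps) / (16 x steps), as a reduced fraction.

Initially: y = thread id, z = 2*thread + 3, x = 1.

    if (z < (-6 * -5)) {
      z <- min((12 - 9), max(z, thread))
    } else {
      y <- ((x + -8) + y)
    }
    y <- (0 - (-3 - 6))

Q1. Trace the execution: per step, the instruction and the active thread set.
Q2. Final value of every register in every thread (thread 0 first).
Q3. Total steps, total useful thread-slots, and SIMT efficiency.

step 0: eval (z < (-6 * -5))         {0,1,2,3,4,5,6,7,8,9,10,11,12,13,14,15}
step 1: z <- min((12 - 9), max(z, thread)) {0,1,2,3,4,5,6,7,8,9,10,11,12,13}
step 2: y <- ((x + -8) + y)          {14,15}
step 3: y <- (0 - (-3 - 6))          {0,1,2,3,4,5,6,7,8,9,10,11,12,13,14,15}

Answer: 4 steps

y: 9,9,9,9,9,9,9,9,9,9,9,9,9,9,9,9
z: 3,3,3,3,3,3,3,3,3,3,3,3,3,3,31,33
x: 1,1,1,1,1,1,1,1,1,1,1,1,1,1,1,1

steps = 4; useful = 48; efficiency = 48/64 = 3/4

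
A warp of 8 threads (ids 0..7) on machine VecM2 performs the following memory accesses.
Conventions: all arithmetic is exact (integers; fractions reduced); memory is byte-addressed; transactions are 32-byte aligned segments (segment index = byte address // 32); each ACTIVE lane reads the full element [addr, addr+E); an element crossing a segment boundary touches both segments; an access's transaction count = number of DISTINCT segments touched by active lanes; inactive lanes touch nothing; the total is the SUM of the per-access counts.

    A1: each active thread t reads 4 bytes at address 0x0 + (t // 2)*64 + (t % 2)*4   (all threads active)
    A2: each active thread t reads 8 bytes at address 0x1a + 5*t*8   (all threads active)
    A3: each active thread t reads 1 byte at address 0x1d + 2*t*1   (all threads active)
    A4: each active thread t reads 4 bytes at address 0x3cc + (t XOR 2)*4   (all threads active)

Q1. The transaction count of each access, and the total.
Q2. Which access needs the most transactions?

A1: 4 transactions
A2: 10 transactions
A3: 2 transactions
A4: 2 transactions

Answer: 4,10,2,2; total 18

Answer: A2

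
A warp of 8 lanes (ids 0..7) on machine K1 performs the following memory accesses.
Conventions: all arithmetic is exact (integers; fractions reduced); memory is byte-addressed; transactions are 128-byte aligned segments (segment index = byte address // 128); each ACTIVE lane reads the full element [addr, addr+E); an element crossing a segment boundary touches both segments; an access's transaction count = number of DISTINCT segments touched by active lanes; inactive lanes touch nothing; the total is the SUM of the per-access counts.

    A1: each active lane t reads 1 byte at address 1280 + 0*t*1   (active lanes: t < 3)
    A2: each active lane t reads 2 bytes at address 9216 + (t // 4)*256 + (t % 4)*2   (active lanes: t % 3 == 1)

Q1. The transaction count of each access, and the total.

A1: 1 transaction
A2: 2 transactions

Answer: 1,2; total 3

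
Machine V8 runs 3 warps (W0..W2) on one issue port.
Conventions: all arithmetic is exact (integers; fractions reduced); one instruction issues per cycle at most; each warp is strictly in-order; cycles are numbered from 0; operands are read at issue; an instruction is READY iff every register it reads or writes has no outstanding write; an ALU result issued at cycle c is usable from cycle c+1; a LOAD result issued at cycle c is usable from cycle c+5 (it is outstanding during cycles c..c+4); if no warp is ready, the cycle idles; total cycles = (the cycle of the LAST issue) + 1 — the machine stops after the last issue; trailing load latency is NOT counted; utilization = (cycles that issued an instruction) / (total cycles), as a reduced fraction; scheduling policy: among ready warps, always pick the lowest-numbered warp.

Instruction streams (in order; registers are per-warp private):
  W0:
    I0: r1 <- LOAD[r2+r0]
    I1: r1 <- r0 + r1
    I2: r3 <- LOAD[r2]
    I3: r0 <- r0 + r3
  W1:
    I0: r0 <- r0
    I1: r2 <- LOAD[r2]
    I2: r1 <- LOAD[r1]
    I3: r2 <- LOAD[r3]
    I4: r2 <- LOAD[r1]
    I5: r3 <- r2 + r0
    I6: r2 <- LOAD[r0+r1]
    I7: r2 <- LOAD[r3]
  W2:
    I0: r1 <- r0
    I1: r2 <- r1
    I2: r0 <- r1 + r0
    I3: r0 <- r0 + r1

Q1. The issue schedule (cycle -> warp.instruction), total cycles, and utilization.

cycle 0: W0.I0
cycle 1: W1.I0
cycle 2: W1.I1
cycle 3: W1.I2
cycle 4: W2.I0
cycle 5: W0.I1
cycle 6: W0.I2
cycle 7: W1.I3
cycle 8: W2.I1
cycle 9: W2.I2
cycle 10: W2.I3
cycle 11: W0.I3
cycle 12: W1.I4
cycle 13: idle
cycle 14: idle
cycle 15: idle
cycle 16: idle
cycle 17: W1.I5
cycle 18: W1.I6
cycle 19: idle
cycle 20: idle
cycle 21: idle
cycle 22: idle
cycle 23: W1.I7

Answer: 24 cycles, utilization 2/3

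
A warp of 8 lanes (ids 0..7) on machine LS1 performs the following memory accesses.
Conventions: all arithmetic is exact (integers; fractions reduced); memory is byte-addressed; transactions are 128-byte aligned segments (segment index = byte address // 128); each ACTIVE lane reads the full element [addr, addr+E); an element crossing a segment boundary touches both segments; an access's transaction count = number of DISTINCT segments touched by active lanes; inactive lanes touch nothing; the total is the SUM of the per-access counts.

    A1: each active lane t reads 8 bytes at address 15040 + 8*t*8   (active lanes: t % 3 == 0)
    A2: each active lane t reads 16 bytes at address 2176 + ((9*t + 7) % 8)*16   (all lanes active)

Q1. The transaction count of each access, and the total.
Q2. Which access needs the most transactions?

A1: 3 transactions
A2: 1 transaction

Answer: 3,1; total 4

Answer: A1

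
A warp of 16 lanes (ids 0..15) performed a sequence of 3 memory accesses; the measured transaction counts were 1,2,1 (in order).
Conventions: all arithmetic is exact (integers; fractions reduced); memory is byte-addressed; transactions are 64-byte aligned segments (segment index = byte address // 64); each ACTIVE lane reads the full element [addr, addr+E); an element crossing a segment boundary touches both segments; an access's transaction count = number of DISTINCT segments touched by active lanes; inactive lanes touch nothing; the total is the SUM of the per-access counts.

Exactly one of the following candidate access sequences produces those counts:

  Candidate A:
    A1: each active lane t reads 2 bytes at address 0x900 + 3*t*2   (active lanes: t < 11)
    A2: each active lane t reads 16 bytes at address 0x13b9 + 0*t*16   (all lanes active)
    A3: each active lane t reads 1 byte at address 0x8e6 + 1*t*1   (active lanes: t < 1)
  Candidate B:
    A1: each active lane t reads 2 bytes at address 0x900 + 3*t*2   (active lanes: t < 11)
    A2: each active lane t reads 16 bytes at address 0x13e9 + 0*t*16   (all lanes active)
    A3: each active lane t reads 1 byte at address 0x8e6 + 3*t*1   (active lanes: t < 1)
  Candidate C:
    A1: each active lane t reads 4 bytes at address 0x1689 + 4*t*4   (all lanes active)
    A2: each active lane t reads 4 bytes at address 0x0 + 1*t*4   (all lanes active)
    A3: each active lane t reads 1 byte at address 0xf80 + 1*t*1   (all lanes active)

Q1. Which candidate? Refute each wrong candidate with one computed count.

B: A2 gives 1 transaction, not 2
C: A1 gives 4 transactions, not 1
A: all counts match (1,2,1)

Answer: A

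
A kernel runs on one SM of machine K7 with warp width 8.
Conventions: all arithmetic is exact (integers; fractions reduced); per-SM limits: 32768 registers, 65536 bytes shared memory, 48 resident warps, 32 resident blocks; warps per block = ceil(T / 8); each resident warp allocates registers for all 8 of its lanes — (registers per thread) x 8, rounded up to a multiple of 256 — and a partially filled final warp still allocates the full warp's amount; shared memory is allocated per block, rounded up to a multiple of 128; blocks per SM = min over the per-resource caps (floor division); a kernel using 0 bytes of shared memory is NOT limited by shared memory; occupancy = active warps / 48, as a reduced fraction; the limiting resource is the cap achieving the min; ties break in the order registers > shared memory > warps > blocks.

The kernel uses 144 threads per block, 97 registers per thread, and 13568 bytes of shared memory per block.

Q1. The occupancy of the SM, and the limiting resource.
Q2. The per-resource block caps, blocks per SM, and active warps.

Answer: occupancy 3/8, limited by registers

registers: 1 block
shared memory: 4 blocks
warps: 2 blocks
blocks: 32 blocks

Answer: 1 block, 18 active warps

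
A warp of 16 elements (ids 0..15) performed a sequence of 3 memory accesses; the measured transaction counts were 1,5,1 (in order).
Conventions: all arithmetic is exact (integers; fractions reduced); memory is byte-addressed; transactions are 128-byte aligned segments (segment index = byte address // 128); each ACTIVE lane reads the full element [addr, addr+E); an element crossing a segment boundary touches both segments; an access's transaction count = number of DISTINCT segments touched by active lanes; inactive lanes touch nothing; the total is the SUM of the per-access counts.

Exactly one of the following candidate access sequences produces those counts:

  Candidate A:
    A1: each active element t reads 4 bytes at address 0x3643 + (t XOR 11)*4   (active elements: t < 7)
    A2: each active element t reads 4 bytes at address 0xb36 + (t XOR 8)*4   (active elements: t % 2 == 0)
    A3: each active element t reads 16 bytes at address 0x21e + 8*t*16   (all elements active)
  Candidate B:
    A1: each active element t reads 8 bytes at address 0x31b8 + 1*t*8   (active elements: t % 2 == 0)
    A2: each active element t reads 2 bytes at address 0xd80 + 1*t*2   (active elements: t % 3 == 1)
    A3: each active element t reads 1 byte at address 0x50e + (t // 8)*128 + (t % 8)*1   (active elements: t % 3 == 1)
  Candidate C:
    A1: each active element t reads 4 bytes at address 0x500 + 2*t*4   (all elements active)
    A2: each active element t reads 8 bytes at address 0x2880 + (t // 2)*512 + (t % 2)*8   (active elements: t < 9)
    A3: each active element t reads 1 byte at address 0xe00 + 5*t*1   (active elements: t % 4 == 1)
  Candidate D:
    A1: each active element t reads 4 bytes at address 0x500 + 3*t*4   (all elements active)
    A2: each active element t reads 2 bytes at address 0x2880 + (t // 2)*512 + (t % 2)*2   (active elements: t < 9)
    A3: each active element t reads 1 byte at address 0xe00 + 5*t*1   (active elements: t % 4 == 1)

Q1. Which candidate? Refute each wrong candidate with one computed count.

A: A1 gives 2 transactions, not 1
B: A1 gives 2 transactions, not 1
D: A1 gives 2 transactions, not 1
C: all counts match (1,5,1)

Answer: C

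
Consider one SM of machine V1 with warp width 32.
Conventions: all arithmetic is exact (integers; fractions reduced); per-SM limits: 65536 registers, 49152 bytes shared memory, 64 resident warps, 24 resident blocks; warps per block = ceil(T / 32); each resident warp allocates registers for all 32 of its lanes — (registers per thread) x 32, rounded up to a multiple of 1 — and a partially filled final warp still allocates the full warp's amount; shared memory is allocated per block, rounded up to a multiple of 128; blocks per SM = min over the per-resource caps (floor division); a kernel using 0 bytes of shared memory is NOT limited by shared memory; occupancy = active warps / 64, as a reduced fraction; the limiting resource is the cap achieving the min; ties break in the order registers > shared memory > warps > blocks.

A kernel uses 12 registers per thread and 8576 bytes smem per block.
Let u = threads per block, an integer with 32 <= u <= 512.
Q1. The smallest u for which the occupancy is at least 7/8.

Answer: u = 353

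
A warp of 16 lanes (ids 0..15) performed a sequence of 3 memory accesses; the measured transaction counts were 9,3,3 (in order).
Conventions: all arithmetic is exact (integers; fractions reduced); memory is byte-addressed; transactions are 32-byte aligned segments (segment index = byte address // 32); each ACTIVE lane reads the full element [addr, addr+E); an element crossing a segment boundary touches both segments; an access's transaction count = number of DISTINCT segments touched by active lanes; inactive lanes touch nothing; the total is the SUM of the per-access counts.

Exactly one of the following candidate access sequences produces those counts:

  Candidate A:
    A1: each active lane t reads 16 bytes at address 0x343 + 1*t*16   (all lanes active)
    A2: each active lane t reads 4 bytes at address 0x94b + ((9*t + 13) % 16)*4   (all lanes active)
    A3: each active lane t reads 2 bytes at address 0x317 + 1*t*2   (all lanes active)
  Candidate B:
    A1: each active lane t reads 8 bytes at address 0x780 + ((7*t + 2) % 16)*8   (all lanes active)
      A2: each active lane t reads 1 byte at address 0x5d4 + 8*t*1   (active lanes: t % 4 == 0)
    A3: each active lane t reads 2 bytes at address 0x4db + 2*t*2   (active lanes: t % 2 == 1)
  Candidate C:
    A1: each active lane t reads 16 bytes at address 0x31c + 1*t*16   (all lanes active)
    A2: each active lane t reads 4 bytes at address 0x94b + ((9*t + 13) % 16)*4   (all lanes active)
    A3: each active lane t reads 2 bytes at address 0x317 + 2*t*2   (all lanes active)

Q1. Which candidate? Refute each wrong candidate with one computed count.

A: A3 gives 2 transactions, not 3
B: A1 gives 4 transactions, not 9
C: all counts match (9,3,3)

Answer: C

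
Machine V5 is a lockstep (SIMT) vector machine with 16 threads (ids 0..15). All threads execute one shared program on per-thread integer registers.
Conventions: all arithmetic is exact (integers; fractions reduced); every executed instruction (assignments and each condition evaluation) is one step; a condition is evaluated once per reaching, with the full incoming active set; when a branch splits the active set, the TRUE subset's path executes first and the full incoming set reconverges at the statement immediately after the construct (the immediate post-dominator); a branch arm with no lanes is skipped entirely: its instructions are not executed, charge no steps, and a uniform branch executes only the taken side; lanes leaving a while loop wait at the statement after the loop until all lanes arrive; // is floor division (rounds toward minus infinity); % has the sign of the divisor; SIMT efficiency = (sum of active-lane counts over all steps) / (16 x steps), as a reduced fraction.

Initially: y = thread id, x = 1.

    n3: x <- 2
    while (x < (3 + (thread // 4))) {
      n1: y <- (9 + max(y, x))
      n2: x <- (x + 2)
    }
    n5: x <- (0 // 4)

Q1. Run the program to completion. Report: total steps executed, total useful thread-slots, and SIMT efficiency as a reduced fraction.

Answer: 9 steps, 120 useful, 5/6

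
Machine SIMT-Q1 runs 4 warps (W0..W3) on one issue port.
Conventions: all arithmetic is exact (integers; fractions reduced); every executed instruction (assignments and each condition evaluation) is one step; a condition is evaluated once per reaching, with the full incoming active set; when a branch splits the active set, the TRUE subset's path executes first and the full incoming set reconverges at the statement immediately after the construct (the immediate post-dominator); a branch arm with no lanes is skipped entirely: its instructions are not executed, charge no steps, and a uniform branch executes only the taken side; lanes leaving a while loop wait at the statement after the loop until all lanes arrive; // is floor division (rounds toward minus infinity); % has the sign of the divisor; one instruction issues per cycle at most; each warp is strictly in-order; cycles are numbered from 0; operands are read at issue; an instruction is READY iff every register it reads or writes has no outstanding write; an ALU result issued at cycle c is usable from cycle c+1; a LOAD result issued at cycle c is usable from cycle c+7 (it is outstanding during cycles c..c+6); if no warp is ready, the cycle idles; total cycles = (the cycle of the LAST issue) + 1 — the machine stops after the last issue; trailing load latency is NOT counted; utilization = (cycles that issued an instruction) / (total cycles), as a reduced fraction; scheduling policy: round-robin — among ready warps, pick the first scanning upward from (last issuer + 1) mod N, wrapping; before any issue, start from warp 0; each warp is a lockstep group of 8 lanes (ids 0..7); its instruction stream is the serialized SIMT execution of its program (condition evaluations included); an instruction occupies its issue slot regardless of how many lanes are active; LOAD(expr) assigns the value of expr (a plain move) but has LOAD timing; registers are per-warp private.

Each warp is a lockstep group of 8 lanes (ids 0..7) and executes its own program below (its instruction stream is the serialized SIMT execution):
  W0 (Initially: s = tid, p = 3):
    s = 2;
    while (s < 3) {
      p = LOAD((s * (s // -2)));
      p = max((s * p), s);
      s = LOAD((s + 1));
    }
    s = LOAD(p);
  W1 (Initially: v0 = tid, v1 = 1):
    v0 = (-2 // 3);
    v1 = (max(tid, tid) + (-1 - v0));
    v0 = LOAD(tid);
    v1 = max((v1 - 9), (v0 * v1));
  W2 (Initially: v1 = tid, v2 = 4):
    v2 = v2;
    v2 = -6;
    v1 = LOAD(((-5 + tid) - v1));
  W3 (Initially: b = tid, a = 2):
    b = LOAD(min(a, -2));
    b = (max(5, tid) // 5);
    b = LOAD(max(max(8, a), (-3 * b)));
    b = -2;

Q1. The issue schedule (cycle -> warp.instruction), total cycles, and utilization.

cycle 0: W0.I0
cycle 1: W1.I0
cycle 2: W2.I0
cycle 3: W3.I0
cycle 4: W0.I1
cycle 5: W1.I1
cycle 6: W2.I1
cycle 7: W0.I2
cycle 8: W1.I2
cycle 9: W2.I2
cycle 10: W3.I1
cycle 11: W3.I2
cycle 12: idle
cycle 13: idle
cycle 14: W0.I3
cycle 15: W1.I3
cycle 16: W0.I4
cycle 17: idle
cycle 18: W3.I3
cycle 19: idle
cycle 20: idle
cycle 21: idle
cycle 22: idle
cycle 23: W0.I5
cycle 24: W0.I6

Answer: 25 cycles, utilization 18/25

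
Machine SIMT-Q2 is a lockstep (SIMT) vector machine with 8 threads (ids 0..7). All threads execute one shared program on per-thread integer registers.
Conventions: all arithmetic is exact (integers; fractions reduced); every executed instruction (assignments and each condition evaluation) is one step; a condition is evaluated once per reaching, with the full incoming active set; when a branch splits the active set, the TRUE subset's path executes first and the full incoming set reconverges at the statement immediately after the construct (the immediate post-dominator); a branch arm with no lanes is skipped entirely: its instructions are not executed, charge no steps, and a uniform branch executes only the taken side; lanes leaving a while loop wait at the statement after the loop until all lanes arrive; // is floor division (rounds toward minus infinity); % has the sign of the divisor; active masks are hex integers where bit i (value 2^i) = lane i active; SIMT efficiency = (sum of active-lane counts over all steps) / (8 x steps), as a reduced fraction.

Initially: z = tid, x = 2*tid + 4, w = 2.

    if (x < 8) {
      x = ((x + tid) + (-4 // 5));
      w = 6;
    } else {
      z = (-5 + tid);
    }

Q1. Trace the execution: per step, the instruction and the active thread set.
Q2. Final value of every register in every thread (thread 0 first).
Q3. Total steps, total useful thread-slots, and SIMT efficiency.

step 0: eval (x < 8)                 0xff
step 1: x <- ((x + tid) + (-4 // 5)) 0x03
step 2: w <- 6                       0x03
step 3: z <- (-5 + tid)              0xfc

Answer: 4 steps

z: 0,1,-3,-2,-1,0,1,2
x: 3,6,8,10,12,14,16,18
w: 6,6,2,2,2,2,2,2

steps = 4; useful = 18; efficiency = 18/32 = 9/16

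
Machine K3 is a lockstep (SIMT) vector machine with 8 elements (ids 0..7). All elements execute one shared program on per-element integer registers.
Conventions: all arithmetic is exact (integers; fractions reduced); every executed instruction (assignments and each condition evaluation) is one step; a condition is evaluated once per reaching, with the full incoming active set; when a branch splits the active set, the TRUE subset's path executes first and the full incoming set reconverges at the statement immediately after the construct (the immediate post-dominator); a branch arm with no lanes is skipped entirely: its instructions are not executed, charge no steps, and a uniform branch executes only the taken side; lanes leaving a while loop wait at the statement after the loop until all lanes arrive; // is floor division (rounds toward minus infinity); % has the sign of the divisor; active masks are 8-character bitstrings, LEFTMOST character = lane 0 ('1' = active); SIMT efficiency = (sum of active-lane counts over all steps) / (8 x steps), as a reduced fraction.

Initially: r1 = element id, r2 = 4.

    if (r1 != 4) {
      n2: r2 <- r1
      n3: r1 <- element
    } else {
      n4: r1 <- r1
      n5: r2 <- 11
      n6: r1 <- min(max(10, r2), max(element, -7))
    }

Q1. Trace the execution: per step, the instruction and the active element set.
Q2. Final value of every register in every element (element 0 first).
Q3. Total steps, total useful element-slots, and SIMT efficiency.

step 0: eval (r1 != 4)               11111111
step 1: r2 <- r1                     11110111
step 2: r1 <- element                11110111
step 3: r1 <- r1                     00001000
step 4: r2 <- 11                     00001000
step 5: r1 <- min(max(10, r2), max(element, -7)) 00001000

Answer: 6 steps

r1: 0,1,2,3,4,5,6,7
r2: 0,1,2,3,11,5,6,7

steps = 6; useful = 25; efficiency = 25/48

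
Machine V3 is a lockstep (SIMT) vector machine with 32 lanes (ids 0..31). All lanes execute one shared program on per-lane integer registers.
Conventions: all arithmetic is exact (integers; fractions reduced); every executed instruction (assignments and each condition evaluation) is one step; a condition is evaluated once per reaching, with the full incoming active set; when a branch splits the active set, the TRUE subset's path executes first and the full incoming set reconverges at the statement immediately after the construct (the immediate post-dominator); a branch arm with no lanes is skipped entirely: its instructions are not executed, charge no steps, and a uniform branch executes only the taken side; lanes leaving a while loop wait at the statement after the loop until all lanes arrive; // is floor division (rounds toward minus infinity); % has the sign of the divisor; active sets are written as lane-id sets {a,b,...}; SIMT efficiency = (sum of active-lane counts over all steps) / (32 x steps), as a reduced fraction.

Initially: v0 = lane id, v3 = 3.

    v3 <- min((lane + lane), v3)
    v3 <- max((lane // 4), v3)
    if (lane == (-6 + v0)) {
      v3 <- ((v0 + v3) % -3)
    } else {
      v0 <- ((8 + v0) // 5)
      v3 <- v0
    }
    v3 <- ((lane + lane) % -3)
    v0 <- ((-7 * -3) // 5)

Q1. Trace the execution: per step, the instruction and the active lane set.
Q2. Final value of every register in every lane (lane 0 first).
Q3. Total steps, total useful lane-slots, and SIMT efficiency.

step 0: v3 <- min((lane + lane), v3) {0,1,2,3,4,5,6,7,8,9,10,11,12,13,14,15,16,17,18,19,20,21,22,23,24,25,26,27,28,29,30,31}
step 1: v3 <- max((lane // 4), v3)   {0,1,2,3,4,5,6,7,8,9,10,11,12,13,14,15,16,17,18,19,20,21,22,23,24,25,26,27,28,29,30,31}
step 2: eval (lane == (-6 + v0))     {0,1,2,3,4,5,6,7,8,9,10,11,12,13,14,15,16,17,18,19,20,21,22,23,24,25,26,27,28,29,30,31}
step 3: v0 <- ((8 + v0) // 5)        {0,1,2,3,4,5,6,7,8,9,10,11,12,13,14,15,16,17,18,19,20,21,22,23,24,25,26,27,28,29,30,31}
step 4: v3 <- v0                     {0,1,2,3,4,5,6,7,8,9,10,11,12,13,14,15,16,17,18,19,20,21,22,23,24,25,26,27,28,29,30,31}
step 5: v3 <- ((lane + lane) % -3)   {0,1,2,3,4,5,6,7,8,9,10,11,12,13,14,15,16,17,18,19,20,21,22,23,24,25,26,27,28,29,30,31}
step 6: v0 <- ((-7 * -3) // 5)       {0,1,2,3,4,5,6,7,8,9,10,11,12,13,14,15,16,17,18,19,20,21,22,23,24,25,26,27,28,29,30,31}

Answer: 7 steps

v0: 4,4,4,4,4,4,4,4,4,4,4,4,4,4,4,4,4,4,4,4,4,4,4,4,4,4,4,4,4,4,4,4
v3: 0,-1,-2,0,-1,-2,0,-1,-2,0,-1,-2,0,-1,-2,0,-1,-2,0,-1,-2,0,-1,-2,0,-1,-2,0,-1,-2,0,-1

steps = 7; useful = 224; efficiency = 224/224 = 1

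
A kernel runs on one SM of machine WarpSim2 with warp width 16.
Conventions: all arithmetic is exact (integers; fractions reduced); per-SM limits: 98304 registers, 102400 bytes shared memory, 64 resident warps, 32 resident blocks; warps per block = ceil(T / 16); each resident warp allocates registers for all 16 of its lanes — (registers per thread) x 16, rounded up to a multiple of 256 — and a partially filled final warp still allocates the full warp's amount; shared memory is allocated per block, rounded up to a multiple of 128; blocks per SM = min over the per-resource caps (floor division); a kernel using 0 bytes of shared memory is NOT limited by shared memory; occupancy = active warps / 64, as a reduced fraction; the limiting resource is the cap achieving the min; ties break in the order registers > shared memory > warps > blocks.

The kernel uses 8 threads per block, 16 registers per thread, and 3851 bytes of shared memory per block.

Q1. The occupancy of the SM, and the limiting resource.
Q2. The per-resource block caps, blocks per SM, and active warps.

Answer: occupancy 25/64, limited by shared memory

registers: 384 blocks
shared memory: 25 blocks
warps: 64 blocks
blocks: 32 blocks

Answer: 25 blocks, 25 active warps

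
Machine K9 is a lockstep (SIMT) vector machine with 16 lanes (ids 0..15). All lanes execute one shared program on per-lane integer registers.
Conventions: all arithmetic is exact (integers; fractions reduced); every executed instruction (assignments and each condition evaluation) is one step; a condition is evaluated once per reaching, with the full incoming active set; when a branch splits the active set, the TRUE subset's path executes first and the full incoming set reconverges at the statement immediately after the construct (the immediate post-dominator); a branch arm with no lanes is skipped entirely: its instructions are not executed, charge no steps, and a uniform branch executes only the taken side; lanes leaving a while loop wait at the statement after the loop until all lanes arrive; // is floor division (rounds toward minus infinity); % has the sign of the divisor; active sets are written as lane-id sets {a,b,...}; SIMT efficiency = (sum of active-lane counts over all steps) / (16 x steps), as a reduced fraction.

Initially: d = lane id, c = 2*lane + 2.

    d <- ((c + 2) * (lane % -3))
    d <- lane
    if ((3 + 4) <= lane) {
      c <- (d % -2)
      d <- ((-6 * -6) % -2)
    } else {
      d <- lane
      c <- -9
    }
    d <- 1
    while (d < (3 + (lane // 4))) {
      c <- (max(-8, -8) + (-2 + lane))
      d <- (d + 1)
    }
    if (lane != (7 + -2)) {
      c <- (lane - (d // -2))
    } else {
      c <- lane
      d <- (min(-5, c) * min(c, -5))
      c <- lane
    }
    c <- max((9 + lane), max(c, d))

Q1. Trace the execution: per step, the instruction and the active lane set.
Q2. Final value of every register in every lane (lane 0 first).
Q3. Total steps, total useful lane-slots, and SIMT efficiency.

step 0: d <- ((c + 2) * (lane % -3)) {0,1,2,3,4,5,6,7,8,9,10,11,12,13,14,15}
step 1: d <- lane                    {0,1,2,3,4,5,6,7,8,9,10,11,12,13,14,15}
step 2: eval ((3 + 4) <= lane)       {0,1,2,3,4,5,6,7,8,9,10,11,12,13,14,15}
step 3: c <- (d % -2)                {7,8,9,10,11,12,13,14,15}
step 4: d <- ((-6 * -6) % -2)        {7,8,9,10,11,12,13,14,15}
step 5: d <- lane                    {0,1,2,3,4,5,6}
step 6: c <- -9                      {0,1,2,3,4,5,6}
step 7: d <- 1                       {0,1,2,3,4,5,6,7,8,9,10,11,12,13,14,15}
step 8: eval (d < (3 + (lane // 4))) {0,1,2,3,4,5,6,7,8,9,10,11,12,13,14,15}
step 9: c <- (max(-8, -8) + (-2 + lane)) {0,1,2,3,4,5,6,7,8,9,10,11,12,13,14,15}
step 10: d <- (d + 1)                 {0,1,2,3,4,5,6,7,8,9,10,11,12,13,14,15}
step 11: eval (d < (3 + (lane // 4))) {0,1,2,3,4,5,6,7,8,9,10,11,12,13,14,15}
step 12: c <- (max(-8, -8) + (-2 + lane)) {0,1,2,3,4,5,6,7,8,9,10,11,12,13,14,15}
step 13: d <- (d + 1)                 {0,1,2,3,4,5,6,7,8,9,10,11,12,13,14,15}
step 14: eval (d < (3 + (lane // 4))) {0,1,2,3,4,5,6,7,8,9,10,11,12,13,14,15}
step 15: c <- (max(-8, -8) + (-2 + lane)) {4,5,6,7,8,9,10,11,12,13,14,15}
step 16: d <- (d + 1)                 {4,5,6,7,8,9,10,11,12,13,14,15}
step 17: eval (d < (3 + (lane // 4))) {4,5,6,7,8,9,10,11,12,13,14,15}
step 18: c <- (max(-8, -8) + (-2 + lane)) {8,9,10,11,12,13,14,15}
step 19: d <- (d + 1)                 {8,9,10,11,12,13,14,15}
step 20: eval (d < (3 + (lane // 4))) {8,9,10,11,12,13,14,15}
step 21: c <- (max(-8, -8) + (-2 + lane)) {12,13,14,15}
step 22: d <- (d + 1)                 {12,13,14,15}
step 23: eval (d < (3 + (lane // 4))) {12,13,14,15}
step 24: eval (lane != (7 + -2))      {0,1,2,3,4,5,6,7,8,9,10,11,12,13,14,15}
step 25: c <- (lane - (d // -2))      {0,1,2,3,4,6,7,8,9,10,11,12,13,14,15}
step 26: c <- lane                    {5}
step 27: d <- (min(-5, c) * min(c, -5)) {5}
step 28: c <- lane                    {5}
step 29: c <- max((9 + lane), max(c, d)) {0,1,2,3,4,5,6,7,8,9,10,11,12,13,14,15}

Answer: 30 steps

d: 3,3,3,3,4,25,4,4,5,5,5,5,6,6,6,6
c: 9,10,11,12,13,25,15,16,17,18,19,20,21,22,23,24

steps = 30; useful = 330; efficiency = 330/480 = 11/16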